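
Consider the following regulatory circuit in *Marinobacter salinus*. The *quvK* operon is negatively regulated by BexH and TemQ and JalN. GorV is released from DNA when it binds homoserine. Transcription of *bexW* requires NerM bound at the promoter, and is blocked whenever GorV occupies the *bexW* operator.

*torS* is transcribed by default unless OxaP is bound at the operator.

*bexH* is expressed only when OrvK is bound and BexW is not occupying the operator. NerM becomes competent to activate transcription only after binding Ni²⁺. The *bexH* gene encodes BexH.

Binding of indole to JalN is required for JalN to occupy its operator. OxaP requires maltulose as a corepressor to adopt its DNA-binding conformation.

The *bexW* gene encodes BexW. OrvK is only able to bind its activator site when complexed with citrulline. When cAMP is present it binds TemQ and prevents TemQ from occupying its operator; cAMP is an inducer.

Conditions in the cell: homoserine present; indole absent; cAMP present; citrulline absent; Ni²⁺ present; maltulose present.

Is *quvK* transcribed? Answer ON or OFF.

Homoserine is present, so GorV is inactive.
Ni²⁺ is present, so NerM is active.
No repressor is bound and NerM is active, so *bexW* is transcribed.
So BexW is produced and active.
Citrulline is absent, so OrvK is inactive.
With repressor BexW bound, *bexH* is not transcribed.
So BexH is not produced.
cAMP is present, so TemQ is inactive.
Indole is absent, so JalN is inactive.
With no repressor bound, *quvK* is transcribed.

ON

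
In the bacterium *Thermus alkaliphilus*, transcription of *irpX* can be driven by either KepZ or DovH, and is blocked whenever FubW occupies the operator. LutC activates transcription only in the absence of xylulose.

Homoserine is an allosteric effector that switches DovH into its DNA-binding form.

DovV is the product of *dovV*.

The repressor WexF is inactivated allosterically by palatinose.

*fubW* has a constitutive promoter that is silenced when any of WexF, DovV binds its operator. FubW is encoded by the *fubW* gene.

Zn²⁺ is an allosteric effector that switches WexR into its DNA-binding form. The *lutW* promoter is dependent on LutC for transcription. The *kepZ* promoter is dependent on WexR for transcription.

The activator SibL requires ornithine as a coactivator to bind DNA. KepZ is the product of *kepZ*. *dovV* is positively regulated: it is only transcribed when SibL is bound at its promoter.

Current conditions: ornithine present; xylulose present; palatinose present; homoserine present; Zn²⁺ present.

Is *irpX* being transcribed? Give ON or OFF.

Zn²⁺ is present, so WexR is active.
No repressor is bound and WexR is active, so *kepZ* is transcribed.
So KepZ is produced and active.
Palatinose is present, so WexF is inactive.
Ornithine is present, so SibL is active.
No repressor is bound and SibL is active, so *dovV* is transcribed.
So DovV is produced and active.
With repressor DovV bound, *fubW* is not transcribed.
So FubW is not produced.
Homoserine is present, so DovH is active.
Activator KepZ is present, so *irpX* is transcribed.

ON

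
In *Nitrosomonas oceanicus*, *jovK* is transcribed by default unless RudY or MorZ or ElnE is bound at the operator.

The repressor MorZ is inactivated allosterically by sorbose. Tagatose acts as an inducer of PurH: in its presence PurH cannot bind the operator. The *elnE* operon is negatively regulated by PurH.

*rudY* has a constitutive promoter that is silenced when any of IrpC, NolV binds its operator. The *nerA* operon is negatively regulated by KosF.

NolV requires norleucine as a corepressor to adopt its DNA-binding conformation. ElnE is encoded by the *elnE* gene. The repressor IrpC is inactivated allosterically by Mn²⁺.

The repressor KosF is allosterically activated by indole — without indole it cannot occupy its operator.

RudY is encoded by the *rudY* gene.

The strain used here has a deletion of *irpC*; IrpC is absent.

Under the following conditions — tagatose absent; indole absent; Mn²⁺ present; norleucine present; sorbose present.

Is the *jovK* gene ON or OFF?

ON

IrpC is non-functional in this strain, so it has no effect.
Norleucine is present, so NolV is active.
With repressor NolV bound, *rudY* is not transcribed.
So RudY is not produced.
Sorbose is present, so MorZ is inactive.
Tagatose is absent, so PurH is active.
With repressor PurH bound, *elnE* is not transcribed.
So ElnE is not produced.
With no repressor bound, *jovK* is transcribed.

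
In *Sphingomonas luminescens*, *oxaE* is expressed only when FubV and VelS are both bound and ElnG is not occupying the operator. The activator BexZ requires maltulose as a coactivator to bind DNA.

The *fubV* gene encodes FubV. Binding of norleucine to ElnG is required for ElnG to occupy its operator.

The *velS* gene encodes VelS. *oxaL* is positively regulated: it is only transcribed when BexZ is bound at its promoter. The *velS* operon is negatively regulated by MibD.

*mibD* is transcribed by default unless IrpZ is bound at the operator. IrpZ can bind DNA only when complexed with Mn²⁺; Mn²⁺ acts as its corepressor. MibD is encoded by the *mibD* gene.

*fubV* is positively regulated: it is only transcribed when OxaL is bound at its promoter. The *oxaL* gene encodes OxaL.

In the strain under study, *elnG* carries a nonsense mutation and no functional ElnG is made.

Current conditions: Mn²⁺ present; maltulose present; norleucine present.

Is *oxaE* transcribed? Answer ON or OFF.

ElnG is non-functional in this strain, so it has no effect.
Maltulose is present, so BexZ is active.
No repressor is bound and BexZ is active, so *oxaL* is transcribed.
So OxaL is produced and active.
No repressor is bound and OxaL is active, so *fubV* is transcribed.
So FubV is produced and active.
Mn²⁺ is present, so IrpZ is active.
With repressor IrpZ bound, *mibD* is not transcribed.
So MibD is not produced.
With no repressor bound, *velS* is transcribed.
So VelS is produced and active.
No repressor is bound and FubV and VelS are active, so *oxaE* is transcribed.

ON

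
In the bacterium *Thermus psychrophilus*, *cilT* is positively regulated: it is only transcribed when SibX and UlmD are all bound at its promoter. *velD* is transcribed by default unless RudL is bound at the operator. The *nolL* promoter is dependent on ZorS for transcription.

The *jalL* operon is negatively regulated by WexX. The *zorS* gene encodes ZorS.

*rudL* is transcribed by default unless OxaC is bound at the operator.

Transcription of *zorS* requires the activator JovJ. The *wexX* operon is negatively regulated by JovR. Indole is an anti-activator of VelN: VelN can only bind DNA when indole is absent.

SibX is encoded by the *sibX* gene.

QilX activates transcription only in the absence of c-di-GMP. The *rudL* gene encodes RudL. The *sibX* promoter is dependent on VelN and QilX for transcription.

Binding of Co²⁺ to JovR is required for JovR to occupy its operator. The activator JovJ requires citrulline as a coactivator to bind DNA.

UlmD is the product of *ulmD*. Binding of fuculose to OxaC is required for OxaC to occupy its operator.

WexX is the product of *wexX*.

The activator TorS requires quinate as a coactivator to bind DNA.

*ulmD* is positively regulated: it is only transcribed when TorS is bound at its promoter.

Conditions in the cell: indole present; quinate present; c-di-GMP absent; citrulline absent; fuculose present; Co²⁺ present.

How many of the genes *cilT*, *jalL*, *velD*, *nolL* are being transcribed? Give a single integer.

Indole is present, so VelN is inactive.
c-di-GMP is absent, so QilX is active.
Required activator VelN is absent, so *sibX* is not transcribed.
So SibX is not produced.
Quinate is present, so TorS is active.
No repressor is bound and TorS is active, so *ulmD* is transcribed.
So UlmD is produced and active.
Required activator SibX is absent, so *cilT* is not transcribed.
→ *cilT* is OFF.
Co²⁺ is present, so JovR is active.
With repressor JovR bound, *wexX* is not transcribed.
So WexX is not produced.
With no repressor bound, *jalL* is transcribed.
→ *jalL* is ON.
Fuculose is present, so OxaC is active.
With repressor OxaC bound, *rudL* is not transcribed.
So RudL is not produced.
With no repressor bound, *velD* is transcribed.
→ *velD* is ON.
Citrulline is absent, so JovJ is inactive.
Required activator JovJ is absent, so *zorS* is not transcribed.
So ZorS is not produced.
Required activator ZorS is absent, so *nolL* is not transcribed.
→ *nolL* is OFF.
2 of the 4 genes are transcribed.

2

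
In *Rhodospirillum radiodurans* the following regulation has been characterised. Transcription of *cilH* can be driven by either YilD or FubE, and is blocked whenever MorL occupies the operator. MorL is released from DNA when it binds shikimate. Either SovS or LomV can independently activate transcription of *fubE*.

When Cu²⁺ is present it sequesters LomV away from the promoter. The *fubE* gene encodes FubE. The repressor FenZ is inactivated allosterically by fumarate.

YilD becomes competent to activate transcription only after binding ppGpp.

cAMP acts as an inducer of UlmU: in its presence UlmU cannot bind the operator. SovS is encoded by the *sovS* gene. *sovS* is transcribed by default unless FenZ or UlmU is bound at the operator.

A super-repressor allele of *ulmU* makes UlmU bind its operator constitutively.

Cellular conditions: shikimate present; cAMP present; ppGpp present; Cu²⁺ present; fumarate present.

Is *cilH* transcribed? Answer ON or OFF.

Shikimate is present, so MorL is inactive.
ppGpp is present, so YilD is active.
Fumarate is present, so FenZ is inactive.
UlmU is constitutively active in this strain.
With repressor UlmU bound, *sovS* is not transcribed.
So SovS is not produced.
Cu²⁺ is present, so LomV is inactive.
No activator is available at the *fubE* promoter, so *fubE* is not transcribed.
So FubE is not produced.
Activator YilD is present, so *cilH* is transcribed.

ON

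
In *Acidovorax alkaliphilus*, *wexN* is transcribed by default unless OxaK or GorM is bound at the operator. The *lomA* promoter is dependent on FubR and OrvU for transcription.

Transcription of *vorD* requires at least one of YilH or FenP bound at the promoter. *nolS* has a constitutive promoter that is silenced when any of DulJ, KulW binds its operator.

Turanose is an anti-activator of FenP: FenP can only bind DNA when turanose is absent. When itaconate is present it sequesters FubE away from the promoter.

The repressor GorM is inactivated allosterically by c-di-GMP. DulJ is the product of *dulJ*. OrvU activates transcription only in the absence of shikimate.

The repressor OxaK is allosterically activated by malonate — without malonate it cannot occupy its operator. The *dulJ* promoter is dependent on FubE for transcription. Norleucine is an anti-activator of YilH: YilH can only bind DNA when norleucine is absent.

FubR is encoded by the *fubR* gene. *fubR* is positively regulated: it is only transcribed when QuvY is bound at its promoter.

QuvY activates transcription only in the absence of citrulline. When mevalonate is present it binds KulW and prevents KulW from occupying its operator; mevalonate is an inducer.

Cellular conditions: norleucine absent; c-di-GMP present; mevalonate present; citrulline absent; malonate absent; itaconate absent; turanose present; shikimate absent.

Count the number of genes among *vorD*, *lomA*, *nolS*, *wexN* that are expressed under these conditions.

3

Norleucine is absent, so YilH is active.
Turanose is present, so FenP is inactive.
Activator YilH is present, so *vorD* is transcribed.
→ *vorD* is ON.
Citrulline is absent, so QuvY is active.
No repressor is bound and QuvY is active, so *fubR* is transcribed.
So FubR is produced and active.
Shikimate is absent, so OrvU is active.
No repressor is bound and FubR and OrvU are active, so *lomA* is transcribed.
→ *lomA* is ON.
Itaconate is absent, so FubE is active.
No repressor is bound and FubE is active, so *dulJ* is transcribed.
So DulJ is produced and active.
Mevalonate is present, so KulW is inactive.
With repressor DulJ bound, *nolS* is not transcribed.
→ *nolS* is OFF.
Malonate is absent, so OxaK is inactive.
c-di-GMP is present, so GorM is inactive.
With no repressor bound, *wexN* is transcribed.
→ *wexN* is ON.
3 of the 4 genes are transcribed.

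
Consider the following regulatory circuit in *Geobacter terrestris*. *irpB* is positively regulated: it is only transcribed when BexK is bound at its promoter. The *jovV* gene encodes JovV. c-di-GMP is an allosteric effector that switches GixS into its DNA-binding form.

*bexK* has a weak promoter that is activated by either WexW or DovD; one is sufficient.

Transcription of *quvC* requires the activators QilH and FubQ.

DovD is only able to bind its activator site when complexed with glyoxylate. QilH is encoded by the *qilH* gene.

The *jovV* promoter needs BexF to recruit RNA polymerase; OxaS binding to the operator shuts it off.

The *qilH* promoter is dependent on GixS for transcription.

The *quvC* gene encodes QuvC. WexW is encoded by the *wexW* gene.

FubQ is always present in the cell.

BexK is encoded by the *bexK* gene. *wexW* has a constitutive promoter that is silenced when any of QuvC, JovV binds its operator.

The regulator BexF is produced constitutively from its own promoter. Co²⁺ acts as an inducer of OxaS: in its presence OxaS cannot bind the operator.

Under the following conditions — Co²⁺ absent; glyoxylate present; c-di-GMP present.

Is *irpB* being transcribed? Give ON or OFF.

c-di-GMP is present, so GixS is active.
No repressor is bound and GixS is active, so *qilH* is transcribed.
So QilH is produced and active.
FubQ is produced constitutively and is active.
No repressor is bound and QilH and FubQ are active, so *quvC* is transcribed.
So QuvC is produced and active.
Co²⁺ is absent, so OxaS is active.
BexF is produced constitutively and is active.
With repressor OxaS bound, *jovV* is not transcribed.
So JovV is not produced.
With repressor QuvC bound, *wexW* is not transcribed.
So WexW is not produced.
Glyoxylate is present, so DovD is active.
Activator DovD is present, so *bexK* is transcribed.
So BexK is produced and active.
No repressor is bound and BexK is active, so *irpB* is transcribed.

ON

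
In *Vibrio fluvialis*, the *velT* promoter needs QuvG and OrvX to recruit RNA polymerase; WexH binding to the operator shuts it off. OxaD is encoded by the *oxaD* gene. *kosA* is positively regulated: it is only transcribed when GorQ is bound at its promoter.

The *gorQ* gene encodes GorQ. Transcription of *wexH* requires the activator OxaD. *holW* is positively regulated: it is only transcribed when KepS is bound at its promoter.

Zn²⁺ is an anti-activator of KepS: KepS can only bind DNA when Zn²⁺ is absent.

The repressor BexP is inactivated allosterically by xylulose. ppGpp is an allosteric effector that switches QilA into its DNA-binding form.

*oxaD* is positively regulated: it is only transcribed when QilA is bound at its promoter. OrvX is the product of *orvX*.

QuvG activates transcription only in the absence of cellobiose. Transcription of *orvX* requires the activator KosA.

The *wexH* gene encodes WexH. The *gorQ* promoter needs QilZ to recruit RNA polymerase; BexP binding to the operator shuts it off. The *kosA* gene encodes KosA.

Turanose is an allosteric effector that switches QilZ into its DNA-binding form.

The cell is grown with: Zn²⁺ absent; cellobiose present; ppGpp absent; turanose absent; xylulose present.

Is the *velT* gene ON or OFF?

Cellobiose is present, so QuvG is inactive.
Xylulose is present, so BexP is inactive.
Turanose is absent, so QilZ is inactive.
Required activator QilZ is absent, so *gorQ* is not transcribed.
So GorQ is not produced.
Required activator GorQ is absent, so *kosA* is not transcribed.
So KosA is not produced.
Required activator KosA is absent, so *orvX* is not transcribed.
So OrvX is not produced.
ppGpp is absent, so QilA is inactive.
Required activator QilA is absent, so *oxaD* is not transcribed.
So OxaD is not produced.
Required activator OxaD is absent, so *wexH* is not transcribed.
So WexH is not produced.
Required activator QuvG is absent, so *velT* is not transcribed.

OFF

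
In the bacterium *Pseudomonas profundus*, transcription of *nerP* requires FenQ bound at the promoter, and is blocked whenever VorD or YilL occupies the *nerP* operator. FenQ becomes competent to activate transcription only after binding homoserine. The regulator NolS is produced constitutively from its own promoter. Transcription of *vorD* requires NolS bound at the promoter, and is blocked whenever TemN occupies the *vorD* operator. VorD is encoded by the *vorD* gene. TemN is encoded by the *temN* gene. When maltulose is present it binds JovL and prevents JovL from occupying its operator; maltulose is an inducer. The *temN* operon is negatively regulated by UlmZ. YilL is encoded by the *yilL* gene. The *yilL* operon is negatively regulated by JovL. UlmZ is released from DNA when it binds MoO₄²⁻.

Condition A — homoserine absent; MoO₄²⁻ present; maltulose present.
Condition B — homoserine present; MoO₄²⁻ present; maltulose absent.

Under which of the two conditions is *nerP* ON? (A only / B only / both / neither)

B only

Condition A:
Homoserine is absent, so FenQ is inactive.
NolS is produced constitutively and is active.
MoO₄²⁻ is present, so UlmZ is inactive.
With no repressor bound, *temN* is transcribed.
So TemN is produced and active.
With repressor TemN bound, *vorD* is not transcribed.
So VorD is not produced.
Maltulose is present, so JovL is inactive.
With no repressor bound, *yilL* is transcribed.
So YilL is produced and active.
With repressor YilL bound, *nerP* is not transcribed.
→ *nerP* is OFF in A.
Condition B:
Homoserine is present, so FenQ is active.
NolS is produced constitutively and is active.
MoO₄²⁻ is present, so UlmZ is inactive.
With no repressor bound, *temN* is transcribed.
So TemN is produced and active.
With repressor TemN bound, *vorD* is not transcribed.
So VorD is not produced.
Maltulose is absent, so JovL is active.
With repressor JovL bound, *yilL* is not transcribed.
So YilL is not produced.
No repressor is bound and FenQ is active, so *nerP* is transcribed.
→ *nerP* is ON in B.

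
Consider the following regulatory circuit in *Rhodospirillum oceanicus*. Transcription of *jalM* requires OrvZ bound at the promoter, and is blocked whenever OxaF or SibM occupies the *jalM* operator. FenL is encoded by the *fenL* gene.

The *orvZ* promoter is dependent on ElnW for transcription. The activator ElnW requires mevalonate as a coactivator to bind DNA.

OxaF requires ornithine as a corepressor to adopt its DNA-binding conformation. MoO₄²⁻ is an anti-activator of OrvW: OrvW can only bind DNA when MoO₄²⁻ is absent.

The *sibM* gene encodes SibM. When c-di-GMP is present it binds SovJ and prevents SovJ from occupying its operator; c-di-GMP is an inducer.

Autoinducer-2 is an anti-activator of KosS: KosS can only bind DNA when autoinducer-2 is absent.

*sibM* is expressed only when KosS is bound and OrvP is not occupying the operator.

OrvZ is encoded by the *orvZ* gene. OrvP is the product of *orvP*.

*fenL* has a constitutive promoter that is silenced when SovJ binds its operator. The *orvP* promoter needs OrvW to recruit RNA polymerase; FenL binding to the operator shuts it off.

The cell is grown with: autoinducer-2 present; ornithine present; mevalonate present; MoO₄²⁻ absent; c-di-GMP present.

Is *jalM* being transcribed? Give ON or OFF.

OFF

Ornithine is present, so OxaF is active.
Autoinducer-2 is present, so KosS is inactive.
c-di-GMP is present, so SovJ is inactive.
With no repressor bound, *fenL* is transcribed.
So FenL is produced and active.
MoO₄²⁻ is absent, so OrvW is active.
With repressor FenL bound, *orvP* is not transcribed.
So OrvP is not produced.
Required activator KosS is absent, so *sibM* is not transcribed.
So SibM is not produced.
Mevalonate is present, so ElnW is active.
No repressor is bound and ElnW is active, so *orvZ* is transcribed.
So OrvZ is produced and active.
With repressor OxaF bound, *jalM* is not transcribed.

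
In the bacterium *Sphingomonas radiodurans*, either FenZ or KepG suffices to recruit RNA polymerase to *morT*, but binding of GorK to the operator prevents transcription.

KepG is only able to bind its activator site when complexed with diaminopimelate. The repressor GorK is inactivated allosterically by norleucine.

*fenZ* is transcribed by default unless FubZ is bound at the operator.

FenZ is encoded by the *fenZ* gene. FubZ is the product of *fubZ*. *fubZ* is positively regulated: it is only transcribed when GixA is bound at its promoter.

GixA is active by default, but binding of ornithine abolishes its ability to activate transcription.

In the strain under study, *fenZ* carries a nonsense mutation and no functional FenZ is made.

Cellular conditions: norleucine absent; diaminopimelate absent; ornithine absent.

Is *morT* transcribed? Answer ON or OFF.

OFF

FenZ is non-functional in this strain, so it has no effect.
Norleucine is absent, so GorK is active.
Diaminopimelate is absent, so KepG is inactive.
With repressor GorK bound, *morT* is not transcribed.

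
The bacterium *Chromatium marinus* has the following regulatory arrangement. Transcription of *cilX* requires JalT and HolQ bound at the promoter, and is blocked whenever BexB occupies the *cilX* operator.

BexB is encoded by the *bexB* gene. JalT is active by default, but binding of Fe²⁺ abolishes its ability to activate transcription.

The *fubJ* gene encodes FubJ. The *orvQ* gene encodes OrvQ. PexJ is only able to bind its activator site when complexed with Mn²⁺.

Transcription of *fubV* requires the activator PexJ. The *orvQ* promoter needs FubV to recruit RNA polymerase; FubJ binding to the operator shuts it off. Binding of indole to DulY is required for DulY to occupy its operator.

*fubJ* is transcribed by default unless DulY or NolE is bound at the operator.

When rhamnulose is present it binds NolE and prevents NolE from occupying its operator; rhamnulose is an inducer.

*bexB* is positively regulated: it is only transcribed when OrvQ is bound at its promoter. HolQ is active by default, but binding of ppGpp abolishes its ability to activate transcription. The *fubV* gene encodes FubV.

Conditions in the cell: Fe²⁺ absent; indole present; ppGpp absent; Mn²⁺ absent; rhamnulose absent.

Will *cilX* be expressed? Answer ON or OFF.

Indole is present, so DulY is active.
Rhamnulose is absent, so NolE is active.
With repressor DulY bound, *fubJ* is not transcribed.
So FubJ is not produced.
Mn²⁺ is absent, so PexJ is inactive.
Required activator PexJ is absent, so *fubV* is not transcribed.
So FubV is not produced.
Required activator FubV is absent, so *orvQ* is not transcribed.
So OrvQ is not produced.
Required activator OrvQ is absent, so *bexB* is not transcribed.
So BexB is not produced.
Fe²⁺ is absent, so JalT is active.
ppGpp is absent, so HolQ is active.
No repressor is bound and JalT and HolQ are active, so *cilX* is transcribed.

ON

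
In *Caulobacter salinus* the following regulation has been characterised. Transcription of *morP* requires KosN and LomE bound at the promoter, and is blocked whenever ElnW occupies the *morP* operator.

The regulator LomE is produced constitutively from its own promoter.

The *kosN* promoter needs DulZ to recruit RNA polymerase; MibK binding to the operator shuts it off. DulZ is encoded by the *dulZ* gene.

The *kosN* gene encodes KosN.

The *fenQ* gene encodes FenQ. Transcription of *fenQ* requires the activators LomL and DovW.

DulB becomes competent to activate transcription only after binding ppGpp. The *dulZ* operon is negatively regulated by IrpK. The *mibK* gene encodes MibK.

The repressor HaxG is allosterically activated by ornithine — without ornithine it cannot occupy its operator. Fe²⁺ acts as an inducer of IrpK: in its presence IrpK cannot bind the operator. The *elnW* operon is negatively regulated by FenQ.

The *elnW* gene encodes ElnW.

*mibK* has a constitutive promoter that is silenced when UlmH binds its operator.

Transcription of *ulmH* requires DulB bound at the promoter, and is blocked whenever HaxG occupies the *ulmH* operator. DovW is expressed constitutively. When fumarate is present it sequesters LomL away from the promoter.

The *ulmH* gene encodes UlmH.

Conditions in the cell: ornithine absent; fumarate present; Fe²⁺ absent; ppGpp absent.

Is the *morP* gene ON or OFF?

OFF

Fumarate is present, so LomL is inactive.
DovW is produced constitutively and is active.
Required activator LomL is absent, so *fenQ* is not transcribed.
So FenQ is not produced.
With no repressor bound, *elnW* is transcribed.
So ElnW is produced and active.
Fe²⁺ is absent, so IrpK is active.
With repressor IrpK bound, *dulZ* is not transcribed.
So DulZ is not produced.
Ornithine is absent, so HaxG is inactive.
ppGpp is absent, so DulB is inactive.
Required activator DulB is absent, so *ulmH* is not transcribed.
So UlmH is not produced.
With no repressor bound, *mibK* is transcribed.
So MibK is produced and active.
With repressor MibK bound, *kosN* is not transcribed.
So KosN is not produced.
LomE is produced constitutively and is active.
With repressor ElnW bound, *morP* is not transcribed.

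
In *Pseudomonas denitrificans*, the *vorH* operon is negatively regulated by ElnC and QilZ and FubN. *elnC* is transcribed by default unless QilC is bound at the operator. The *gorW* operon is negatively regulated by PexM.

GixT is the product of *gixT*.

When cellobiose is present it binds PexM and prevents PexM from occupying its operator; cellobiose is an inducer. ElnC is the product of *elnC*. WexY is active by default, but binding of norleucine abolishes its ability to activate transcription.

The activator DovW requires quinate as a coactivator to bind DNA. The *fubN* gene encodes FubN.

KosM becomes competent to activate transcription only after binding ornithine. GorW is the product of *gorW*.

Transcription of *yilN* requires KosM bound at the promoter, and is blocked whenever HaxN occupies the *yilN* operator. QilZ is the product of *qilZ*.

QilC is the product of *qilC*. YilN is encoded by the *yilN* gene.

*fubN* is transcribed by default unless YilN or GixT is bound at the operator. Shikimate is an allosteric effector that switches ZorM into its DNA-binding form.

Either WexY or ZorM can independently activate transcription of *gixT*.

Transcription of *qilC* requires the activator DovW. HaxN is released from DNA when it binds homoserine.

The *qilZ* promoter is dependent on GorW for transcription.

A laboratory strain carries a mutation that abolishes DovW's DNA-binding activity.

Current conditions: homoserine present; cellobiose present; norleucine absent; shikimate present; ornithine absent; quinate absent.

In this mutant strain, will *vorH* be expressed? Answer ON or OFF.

DovW is non-functional in this strain, so it has no effect.
Required activator DovW is absent, so *qilC* is not transcribed.
So QilC is not produced.
With no repressor bound, *elnC* is transcribed.
So ElnC is produced and active.
Cellobiose is present, so PexM is inactive.
With no repressor bound, *gorW* is transcribed.
So GorW is produced and active.
No repressor is bound and GorW is active, so *qilZ* is transcribed.
So QilZ is produced and active.
Homoserine is present, so HaxN is inactive.
Ornithine is absent, so KosM is inactive.
Required activator KosM is absent, so *yilN* is not transcribed.
So YilN is not produced.
Norleucine is absent, so WexY is active.
Shikimate is present, so ZorM is active.
Activator WexY is present, so *gixT* is transcribed.
So GixT is produced and active.
With repressor GixT bound, *fubN* is not transcribed.
So FubN is not produced.
With repressor ElnC bound, *vorH* is not transcribed.

OFF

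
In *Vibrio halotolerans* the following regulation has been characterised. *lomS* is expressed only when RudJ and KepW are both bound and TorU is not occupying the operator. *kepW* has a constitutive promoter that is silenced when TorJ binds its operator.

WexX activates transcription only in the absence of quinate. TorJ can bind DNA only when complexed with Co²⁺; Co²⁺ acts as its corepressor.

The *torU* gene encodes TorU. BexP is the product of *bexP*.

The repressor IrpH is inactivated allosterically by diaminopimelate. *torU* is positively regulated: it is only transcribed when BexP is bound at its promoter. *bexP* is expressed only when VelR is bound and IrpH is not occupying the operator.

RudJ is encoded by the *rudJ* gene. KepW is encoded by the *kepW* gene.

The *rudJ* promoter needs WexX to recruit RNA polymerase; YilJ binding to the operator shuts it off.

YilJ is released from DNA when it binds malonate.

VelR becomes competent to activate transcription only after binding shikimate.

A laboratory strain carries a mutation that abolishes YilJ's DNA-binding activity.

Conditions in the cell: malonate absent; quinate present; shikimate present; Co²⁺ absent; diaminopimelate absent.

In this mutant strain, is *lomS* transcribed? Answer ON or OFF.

YilJ is non-functional in this strain, so it has no effect.
Quinate is present, so WexX is inactive.
Required activator WexX is absent, so *rudJ* is not transcribed.
So RudJ is not produced.
Co²⁺ is absent, so TorJ is inactive.
With no repressor bound, *kepW* is transcribed.
So KepW is produced and active.
Shikimate is present, so VelR is active.
Diaminopimelate is absent, so IrpH is active.
With repressor IrpH bound, *bexP* is not transcribed.
So BexP is not produced.
Required activator BexP is absent, so *torU* is not transcribed.
So TorU is not produced.
Required activator RudJ is absent, so *lomS* is not transcribed.

OFF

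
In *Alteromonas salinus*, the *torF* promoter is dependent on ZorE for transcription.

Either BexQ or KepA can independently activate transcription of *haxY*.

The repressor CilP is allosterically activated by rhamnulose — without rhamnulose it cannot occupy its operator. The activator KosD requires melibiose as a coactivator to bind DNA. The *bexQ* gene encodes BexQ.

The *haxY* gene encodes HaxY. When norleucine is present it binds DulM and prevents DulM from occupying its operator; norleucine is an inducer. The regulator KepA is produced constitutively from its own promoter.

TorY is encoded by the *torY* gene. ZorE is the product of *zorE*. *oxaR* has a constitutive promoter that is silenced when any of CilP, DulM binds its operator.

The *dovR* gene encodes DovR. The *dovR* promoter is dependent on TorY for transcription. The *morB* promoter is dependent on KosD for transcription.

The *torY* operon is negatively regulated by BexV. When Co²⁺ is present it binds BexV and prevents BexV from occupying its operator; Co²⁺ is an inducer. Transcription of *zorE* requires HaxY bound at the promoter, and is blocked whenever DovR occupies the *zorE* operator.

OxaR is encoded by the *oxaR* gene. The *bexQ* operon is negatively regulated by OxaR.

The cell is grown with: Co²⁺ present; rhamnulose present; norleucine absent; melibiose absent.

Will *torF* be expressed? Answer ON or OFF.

Rhamnulose is present, so CilP is active.
Norleucine is absent, so DulM is active.
With repressor CilP bound, *oxaR* is not transcribed.
So OxaR is not produced.
With no repressor bound, *bexQ* is transcribed.
So BexQ is produced and active.
KepA is produced constitutively and is active.
Activator BexQ is present, so *haxY* is transcribed.
So HaxY is produced and active.
Co²⁺ is present, so BexV is inactive.
With no repressor bound, *torY* is transcribed.
So TorY is produced and active.
No repressor is bound and TorY is active, so *dovR* is transcribed.
So DovR is produced and active.
With repressor DovR bound, *zorE* is not transcribed.
So ZorE is not produced.
Required activator ZorE is absent, so *torF* is not transcribed.

OFF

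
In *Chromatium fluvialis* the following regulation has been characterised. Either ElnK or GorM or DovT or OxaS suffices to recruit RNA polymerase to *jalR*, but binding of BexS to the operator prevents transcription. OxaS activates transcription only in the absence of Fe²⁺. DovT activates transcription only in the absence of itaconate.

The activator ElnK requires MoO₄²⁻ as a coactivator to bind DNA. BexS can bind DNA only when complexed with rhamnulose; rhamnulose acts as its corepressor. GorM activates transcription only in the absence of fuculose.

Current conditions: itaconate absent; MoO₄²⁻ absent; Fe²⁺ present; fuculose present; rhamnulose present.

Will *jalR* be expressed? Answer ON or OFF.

Rhamnulose is present, so BexS is active.
MoO₄²⁻ is absent, so ElnK is inactive.
Fuculose is present, so GorM is inactive.
Itaconate is absent, so DovT is active.
Fe²⁺ is present, so OxaS is inactive.
With repressor BexS bound, *jalR* is not transcribed.

OFF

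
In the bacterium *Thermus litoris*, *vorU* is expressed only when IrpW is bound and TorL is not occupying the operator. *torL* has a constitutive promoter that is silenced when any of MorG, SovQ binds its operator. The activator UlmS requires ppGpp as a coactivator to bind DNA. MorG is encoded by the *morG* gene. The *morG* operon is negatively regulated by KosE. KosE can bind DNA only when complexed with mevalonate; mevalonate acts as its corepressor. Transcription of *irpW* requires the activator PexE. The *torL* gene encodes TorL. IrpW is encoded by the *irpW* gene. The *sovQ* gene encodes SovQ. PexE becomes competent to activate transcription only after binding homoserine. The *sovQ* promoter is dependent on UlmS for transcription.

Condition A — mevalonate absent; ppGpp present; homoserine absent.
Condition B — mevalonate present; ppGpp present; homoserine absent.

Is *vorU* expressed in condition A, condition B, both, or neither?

Condition A:
Mevalonate is absent, so KosE is inactive.
With no repressor bound, *morG* is transcribed.
So MorG is produced and active.
ppGpp is present, so UlmS is active.
No repressor is bound and UlmS is active, so *sovQ* is transcribed.
So SovQ is produced and active.
With repressor MorG bound, *torL* is not transcribed.
So TorL is not produced.
Homoserine is absent, so PexE is inactive.
Required activator PexE is absent, so *irpW* is not transcribed.
So IrpW is not produced.
Required activator IrpW is absent, so *vorU* is not transcribed.
→ *vorU* is OFF in A.
Condition B:
Mevalonate is present, so KosE is active.
With repressor KosE bound, *morG* is not transcribed.
So MorG is not produced.
ppGpp is present, so UlmS is active.
No repressor is bound and UlmS is active, so *sovQ* is transcribed.
So SovQ is produced and active.
With repressor SovQ bound, *torL* is not transcribed.
So TorL is not produced.
Homoserine is absent, so PexE is inactive.
Required activator PexE is absent, so *irpW* is not transcribed.
So IrpW is not produced.
Required activator IrpW is absent, so *vorU* is not transcribed.
→ *vorU* is OFF in B.

neither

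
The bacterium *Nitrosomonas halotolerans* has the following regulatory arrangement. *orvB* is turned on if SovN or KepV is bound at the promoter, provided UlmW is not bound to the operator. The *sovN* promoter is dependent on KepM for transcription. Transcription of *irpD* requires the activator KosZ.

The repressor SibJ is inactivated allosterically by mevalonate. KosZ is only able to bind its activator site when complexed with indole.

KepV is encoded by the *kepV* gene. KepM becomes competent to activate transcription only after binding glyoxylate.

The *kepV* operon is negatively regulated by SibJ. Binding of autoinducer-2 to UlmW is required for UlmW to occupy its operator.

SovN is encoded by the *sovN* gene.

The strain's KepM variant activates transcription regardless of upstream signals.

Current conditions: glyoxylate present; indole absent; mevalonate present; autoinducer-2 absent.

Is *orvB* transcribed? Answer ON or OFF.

KepM is constitutively active in this strain.
No repressor is bound and KepM is active, so *sovN* is transcribed.
So SovN is produced and active.
Mevalonate is present, so SibJ is inactive.
With no repressor bound, *kepV* is transcribed.
So KepV is produced and active.
Autoinducer-2 is absent, so UlmW is inactive.
Activator SovN is present, so *orvB* is transcribed.

ON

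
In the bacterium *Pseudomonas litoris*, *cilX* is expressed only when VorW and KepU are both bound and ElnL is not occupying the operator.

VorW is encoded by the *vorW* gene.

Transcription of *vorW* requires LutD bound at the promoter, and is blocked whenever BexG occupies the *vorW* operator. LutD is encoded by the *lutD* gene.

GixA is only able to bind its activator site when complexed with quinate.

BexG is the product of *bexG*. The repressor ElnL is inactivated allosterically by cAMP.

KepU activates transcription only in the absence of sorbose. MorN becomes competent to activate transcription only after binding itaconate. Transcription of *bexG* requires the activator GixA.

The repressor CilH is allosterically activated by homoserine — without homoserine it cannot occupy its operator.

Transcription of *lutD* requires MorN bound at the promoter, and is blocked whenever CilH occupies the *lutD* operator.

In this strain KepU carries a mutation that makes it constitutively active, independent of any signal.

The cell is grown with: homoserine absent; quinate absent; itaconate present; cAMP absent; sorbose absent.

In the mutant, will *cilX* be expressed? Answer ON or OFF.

OFF

cAMP is absent, so ElnL is active.
Homoserine is absent, so CilH is inactive.
Itaconate is present, so MorN is active.
No repressor is bound and MorN is active, so *lutD* is transcribed.
So LutD is produced and active.
Quinate is absent, so GixA is inactive.
Required activator GixA is absent, so *bexG* is not transcribed.
So BexG is not produced.
No repressor is bound and LutD is active, so *vorW* is transcribed.
So VorW is produced and active.
KepU is constitutively active in this strain.
With repressor ElnL bound, *cilX* is not transcribed.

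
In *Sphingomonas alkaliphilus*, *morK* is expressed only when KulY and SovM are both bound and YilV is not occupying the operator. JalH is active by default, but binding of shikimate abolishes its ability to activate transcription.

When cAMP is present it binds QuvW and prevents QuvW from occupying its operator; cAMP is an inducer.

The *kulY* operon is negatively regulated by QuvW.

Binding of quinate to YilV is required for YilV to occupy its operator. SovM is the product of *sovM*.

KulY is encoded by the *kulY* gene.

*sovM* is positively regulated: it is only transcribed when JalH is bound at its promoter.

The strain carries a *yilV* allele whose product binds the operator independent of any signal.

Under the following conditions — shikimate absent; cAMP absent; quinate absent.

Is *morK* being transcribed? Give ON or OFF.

YilV is constitutively active in this strain.
cAMP is absent, so QuvW is active.
With repressor QuvW bound, *kulY* is not transcribed.
So KulY is not produced.
Shikimate is absent, so JalH is active.
No repressor is bound and JalH is active, so *sovM* is transcribed.
So SovM is produced and active.
With repressor YilV bound, *morK* is not transcribed.

OFF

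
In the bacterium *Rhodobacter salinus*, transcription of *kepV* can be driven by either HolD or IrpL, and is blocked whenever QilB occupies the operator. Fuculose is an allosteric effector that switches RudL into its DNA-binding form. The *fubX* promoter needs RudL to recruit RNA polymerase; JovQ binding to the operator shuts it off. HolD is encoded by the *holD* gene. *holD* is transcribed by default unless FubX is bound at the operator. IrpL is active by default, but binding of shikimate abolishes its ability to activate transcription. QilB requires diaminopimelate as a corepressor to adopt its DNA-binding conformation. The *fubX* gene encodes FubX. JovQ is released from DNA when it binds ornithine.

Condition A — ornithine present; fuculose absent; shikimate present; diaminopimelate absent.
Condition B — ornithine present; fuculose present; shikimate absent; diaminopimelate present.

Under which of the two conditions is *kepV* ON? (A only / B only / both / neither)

Condition A:
Ornithine is present, so JovQ is inactive.
Fuculose is absent, so RudL is inactive.
Required activator RudL is absent, so *fubX* is not transcribed.
So FubX is not produced.
With no repressor bound, *holD* is transcribed.
So HolD is produced and active.
Shikimate is present, so IrpL is inactive.
Diaminopimelate is absent, so QilB is inactive.
Activator HolD is present, so *kepV* is transcribed.
→ *kepV* is ON in A.
Condition B:
Ornithine is present, so JovQ is inactive.
Fuculose is present, so RudL is active.
No repressor is bound and RudL is active, so *fubX* is transcribed.
So FubX is produced and active.
With repressor FubX bound, *holD* is not transcribed.
So HolD is not produced.
Shikimate is absent, so IrpL is active.
Diaminopimelate is present, so QilB is active.
With repressor QilB bound, *kepV* is not transcribed.
→ *kepV* is OFF in B.

A only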